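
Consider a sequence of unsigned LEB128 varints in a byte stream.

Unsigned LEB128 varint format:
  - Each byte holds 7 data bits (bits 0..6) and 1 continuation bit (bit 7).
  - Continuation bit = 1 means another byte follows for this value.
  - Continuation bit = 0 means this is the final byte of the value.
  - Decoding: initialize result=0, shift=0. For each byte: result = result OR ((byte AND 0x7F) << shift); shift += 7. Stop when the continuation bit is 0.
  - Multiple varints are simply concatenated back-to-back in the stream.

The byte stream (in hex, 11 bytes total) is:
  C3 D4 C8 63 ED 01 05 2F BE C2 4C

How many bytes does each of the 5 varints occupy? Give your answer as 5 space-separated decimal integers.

Answer: 4 2 1 1 3

Derivation:
  byte[0]=0xC3 cont=1 payload=0x43=67: acc |= 67<<0 -> acc=67 shift=7
  byte[1]=0xD4 cont=1 payload=0x54=84: acc |= 84<<7 -> acc=10819 shift=14
  byte[2]=0xC8 cont=1 payload=0x48=72: acc |= 72<<14 -> acc=1190467 shift=21
  byte[3]=0x63 cont=0 payload=0x63=99: acc |= 99<<21 -> acc=208808515 shift=28 [end]
Varint 1: bytes[0:4] = C3 D4 C8 63 -> value 208808515 (4 byte(s))
  byte[4]=0xED cont=1 payload=0x6D=109: acc |= 109<<0 -> acc=109 shift=7
  byte[5]=0x01 cont=0 payload=0x01=1: acc |= 1<<7 -> acc=237 shift=14 [end]
Varint 2: bytes[4:6] = ED 01 -> value 237 (2 byte(s))
  byte[6]=0x05 cont=0 payload=0x05=5: acc |= 5<<0 -> acc=5 shift=7 [end]
Varint 3: bytes[6:7] = 05 -> value 5 (1 byte(s))
  byte[7]=0x2F cont=0 payload=0x2F=47: acc |= 47<<0 -> acc=47 shift=7 [end]
Varint 4: bytes[7:8] = 2F -> value 47 (1 byte(s))
  byte[8]=0xBE cont=1 payload=0x3E=62: acc |= 62<<0 -> acc=62 shift=7
  byte[9]=0xC2 cont=1 payload=0x42=66: acc |= 66<<7 -> acc=8510 shift=14
  byte[10]=0x4C cont=0 payload=0x4C=76: acc |= 76<<14 -> acc=1253694 shift=21 [end]
Varint 5: bytes[8:11] = BE C2 4C -> value 1253694 (3 byte(s))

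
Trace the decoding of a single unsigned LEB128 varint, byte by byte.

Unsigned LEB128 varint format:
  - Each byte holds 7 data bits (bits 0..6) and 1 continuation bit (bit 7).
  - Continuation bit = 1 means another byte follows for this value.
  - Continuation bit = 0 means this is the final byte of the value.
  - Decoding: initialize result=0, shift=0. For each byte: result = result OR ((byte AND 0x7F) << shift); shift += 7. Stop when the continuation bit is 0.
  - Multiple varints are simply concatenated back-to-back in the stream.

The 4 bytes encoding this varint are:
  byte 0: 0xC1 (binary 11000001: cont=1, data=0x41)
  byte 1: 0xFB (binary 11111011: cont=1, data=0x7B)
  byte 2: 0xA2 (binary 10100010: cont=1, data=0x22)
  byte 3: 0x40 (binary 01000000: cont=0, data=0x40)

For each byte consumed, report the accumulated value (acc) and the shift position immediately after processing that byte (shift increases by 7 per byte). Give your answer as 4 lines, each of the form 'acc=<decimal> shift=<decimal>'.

byte 0=0xC1: payload=0x41=65, contrib = 65<<0 = 65; acc -> 65, shift -> 7
byte 1=0xFB: payload=0x7B=123, contrib = 123<<7 = 15744; acc -> 15809, shift -> 14
byte 2=0xA2: payload=0x22=34, contrib = 34<<14 = 557056; acc -> 572865, shift -> 21
byte 3=0x40: payload=0x40=64, contrib = 64<<21 = 134217728; acc -> 134790593, shift -> 28

Answer: acc=65 shift=7
acc=15809 shift=14
acc=572865 shift=21
acc=134790593 shift=28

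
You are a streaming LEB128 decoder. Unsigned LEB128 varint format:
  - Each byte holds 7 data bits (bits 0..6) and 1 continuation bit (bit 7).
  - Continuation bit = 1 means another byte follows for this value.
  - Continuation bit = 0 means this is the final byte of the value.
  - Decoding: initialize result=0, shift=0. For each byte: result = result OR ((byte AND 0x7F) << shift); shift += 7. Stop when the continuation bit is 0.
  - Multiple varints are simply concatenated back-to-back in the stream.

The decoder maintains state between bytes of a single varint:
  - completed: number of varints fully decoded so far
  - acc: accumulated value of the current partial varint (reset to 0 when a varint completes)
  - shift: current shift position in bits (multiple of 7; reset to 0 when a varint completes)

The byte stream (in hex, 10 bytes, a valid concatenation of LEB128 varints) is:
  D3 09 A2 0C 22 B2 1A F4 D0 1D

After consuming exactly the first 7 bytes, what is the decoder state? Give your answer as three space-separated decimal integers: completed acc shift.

byte[0]=0xD3 cont=1 payload=0x53: acc |= 83<<0 -> completed=0 acc=83 shift=7
byte[1]=0x09 cont=0 payload=0x09: varint #1 complete (value=1235); reset -> completed=1 acc=0 shift=0
byte[2]=0xA2 cont=1 payload=0x22: acc |= 34<<0 -> completed=1 acc=34 shift=7
byte[3]=0x0C cont=0 payload=0x0C: varint #2 complete (value=1570); reset -> completed=2 acc=0 shift=0
byte[4]=0x22 cont=0 payload=0x22: varint #3 complete (value=34); reset -> completed=3 acc=0 shift=0
byte[5]=0xB2 cont=1 payload=0x32: acc |= 50<<0 -> completed=3 acc=50 shift=7
byte[6]=0x1A cont=0 payload=0x1A: varint #4 complete (value=3378); reset -> completed=4 acc=0 shift=0

Answer: 4 0 0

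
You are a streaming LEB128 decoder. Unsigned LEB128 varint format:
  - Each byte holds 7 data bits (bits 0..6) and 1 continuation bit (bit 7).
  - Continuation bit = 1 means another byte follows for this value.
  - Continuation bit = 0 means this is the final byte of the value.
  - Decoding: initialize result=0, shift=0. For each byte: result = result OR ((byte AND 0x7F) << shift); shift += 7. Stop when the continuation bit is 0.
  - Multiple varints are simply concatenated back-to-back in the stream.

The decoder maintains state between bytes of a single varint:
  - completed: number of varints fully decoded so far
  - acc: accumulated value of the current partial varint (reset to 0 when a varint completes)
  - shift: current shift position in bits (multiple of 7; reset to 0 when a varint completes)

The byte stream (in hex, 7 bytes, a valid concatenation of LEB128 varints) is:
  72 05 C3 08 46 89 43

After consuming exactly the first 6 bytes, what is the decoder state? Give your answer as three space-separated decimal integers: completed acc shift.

byte[0]=0x72 cont=0 payload=0x72: varint #1 complete (value=114); reset -> completed=1 acc=0 shift=0
byte[1]=0x05 cont=0 payload=0x05: varint #2 complete (value=5); reset -> completed=2 acc=0 shift=0
byte[2]=0xC3 cont=1 payload=0x43: acc |= 67<<0 -> completed=2 acc=67 shift=7
byte[3]=0x08 cont=0 payload=0x08: varint #3 complete (value=1091); reset -> completed=3 acc=0 shift=0
byte[4]=0x46 cont=0 payload=0x46: varint #4 complete (value=70); reset -> completed=4 acc=0 shift=0
byte[5]=0x89 cont=1 payload=0x09: acc |= 9<<0 -> completed=4 acc=9 shift=7

Answer: 4 9 7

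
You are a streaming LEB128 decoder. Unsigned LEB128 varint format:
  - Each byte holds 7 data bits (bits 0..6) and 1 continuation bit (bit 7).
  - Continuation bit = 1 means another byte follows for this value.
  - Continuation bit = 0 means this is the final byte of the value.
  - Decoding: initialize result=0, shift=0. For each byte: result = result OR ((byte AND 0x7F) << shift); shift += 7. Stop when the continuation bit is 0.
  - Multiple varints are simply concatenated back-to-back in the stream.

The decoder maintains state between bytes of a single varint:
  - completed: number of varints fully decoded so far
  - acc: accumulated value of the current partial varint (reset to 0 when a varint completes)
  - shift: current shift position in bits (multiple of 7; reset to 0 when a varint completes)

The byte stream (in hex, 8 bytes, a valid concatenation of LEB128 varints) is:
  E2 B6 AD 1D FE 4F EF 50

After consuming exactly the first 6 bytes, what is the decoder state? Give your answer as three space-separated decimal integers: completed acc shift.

Answer: 2 0 0

Derivation:
byte[0]=0xE2 cont=1 payload=0x62: acc |= 98<<0 -> completed=0 acc=98 shift=7
byte[1]=0xB6 cont=1 payload=0x36: acc |= 54<<7 -> completed=0 acc=7010 shift=14
byte[2]=0xAD cont=1 payload=0x2D: acc |= 45<<14 -> completed=0 acc=744290 shift=21
byte[3]=0x1D cont=0 payload=0x1D: varint #1 complete (value=61561698); reset -> completed=1 acc=0 shift=0
byte[4]=0xFE cont=1 payload=0x7E: acc |= 126<<0 -> completed=1 acc=126 shift=7
byte[5]=0x4F cont=0 payload=0x4F: varint #2 complete (value=10238); reset -> completed=2 acc=0 shift=0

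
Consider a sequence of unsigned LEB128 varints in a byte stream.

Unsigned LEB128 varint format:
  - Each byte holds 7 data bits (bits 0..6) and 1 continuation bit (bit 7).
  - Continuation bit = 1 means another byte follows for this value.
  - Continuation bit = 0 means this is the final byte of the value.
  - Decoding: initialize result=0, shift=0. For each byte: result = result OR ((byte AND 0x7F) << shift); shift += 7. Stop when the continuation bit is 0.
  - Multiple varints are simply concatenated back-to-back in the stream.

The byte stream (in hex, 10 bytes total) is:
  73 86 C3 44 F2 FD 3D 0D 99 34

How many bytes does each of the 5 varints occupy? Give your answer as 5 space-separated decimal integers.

Answer: 1 3 3 1 2

Derivation:
  byte[0]=0x73 cont=0 payload=0x73=115: acc |= 115<<0 -> acc=115 shift=7 [end]
Varint 1: bytes[0:1] = 73 -> value 115 (1 byte(s))
  byte[1]=0x86 cont=1 payload=0x06=6: acc |= 6<<0 -> acc=6 shift=7
  byte[2]=0xC3 cont=1 payload=0x43=67: acc |= 67<<7 -> acc=8582 shift=14
  byte[3]=0x44 cont=0 payload=0x44=68: acc |= 68<<14 -> acc=1122694 shift=21 [end]
Varint 2: bytes[1:4] = 86 C3 44 -> value 1122694 (3 byte(s))
  byte[4]=0xF2 cont=1 payload=0x72=114: acc |= 114<<0 -> acc=114 shift=7
  byte[5]=0xFD cont=1 payload=0x7D=125: acc |= 125<<7 -> acc=16114 shift=14
  byte[6]=0x3D cont=0 payload=0x3D=61: acc |= 61<<14 -> acc=1015538 shift=21 [end]
Varint 3: bytes[4:7] = F2 FD 3D -> value 1015538 (3 byte(s))
  byte[7]=0x0D cont=0 payload=0x0D=13: acc |= 13<<0 -> acc=13 shift=7 [end]
Varint 4: bytes[7:8] = 0D -> value 13 (1 byte(s))
  byte[8]=0x99 cont=1 payload=0x19=25: acc |= 25<<0 -> acc=25 shift=7
  byte[9]=0x34 cont=0 payload=0x34=52: acc |= 52<<7 -> acc=6681 shift=14 [end]
Varint 5: bytes[8:10] = 99 34 -> value 6681 (2 byte(s))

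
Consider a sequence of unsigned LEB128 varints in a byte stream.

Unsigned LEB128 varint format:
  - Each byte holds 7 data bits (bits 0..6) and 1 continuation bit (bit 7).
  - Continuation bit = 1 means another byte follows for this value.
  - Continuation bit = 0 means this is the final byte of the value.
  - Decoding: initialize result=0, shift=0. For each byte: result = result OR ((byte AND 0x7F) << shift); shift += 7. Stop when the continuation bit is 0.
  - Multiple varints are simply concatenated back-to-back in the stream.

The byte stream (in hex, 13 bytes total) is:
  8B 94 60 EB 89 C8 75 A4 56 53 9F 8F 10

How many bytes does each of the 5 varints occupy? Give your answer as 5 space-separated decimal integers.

Answer: 3 4 2 1 3

Derivation:
  byte[0]=0x8B cont=1 payload=0x0B=11: acc |= 11<<0 -> acc=11 shift=7
  byte[1]=0x94 cont=1 payload=0x14=20: acc |= 20<<7 -> acc=2571 shift=14
  byte[2]=0x60 cont=0 payload=0x60=96: acc |= 96<<14 -> acc=1575435 shift=21 [end]
Varint 1: bytes[0:3] = 8B 94 60 -> value 1575435 (3 byte(s))
  byte[3]=0xEB cont=1 payload=0x6B=107: acc |= 107<<0 -> acc=107 shift=7
  byte[4]=0x89 cont=1 payload=0x09=9: acc |= 9<<7 -> acc=1259 shift=14
  byte[5]=0xC8 cont=1 payload=0x48=72: acc |= 72<<14 -> acc=1180907 shift=21
  byte[6]=0x75 cont=0 payload=0x75=117: acc |= 117<<21 -> acc=246547691 shift=28 [end]
Varint 2: bytes[3:7] = EB 89 C8 75 -> value 246547691 (4 byte(s))
  byte[7]=0xA4 cont=1 payload=0x24=36: acc |= 36<<0 -> acc=36 shift=7
  byte[8]=0x56 cont=0 payload=0x56=86: acc |= 86<<7 -> acc=11044 shift=14 [end]
Varint 3: bytes[7:9] = A4 56 -> value 11044 (2 byte(s))
  byte[9]=0x53 cont=0 payload=0x53=83: acc |= 83<<0 -> acc=83 shift=7 [end]
Varint 4: bytes[9:10] = 53 -> value 83 (1 byte(s))
  byte[10]=0x9F cont=1 payload=0x1F=31: acc |= 31<<0 -> acc=31 shift=7
  byte[11]=0x8F cont=1 payload=0x0F=15: acc |= 15<<7 -> acc=1951 shift=14
  byte[12]=0x10 cont=0 payload=0x10=16: acc |= 16<<14 -> acc=264095 shift=21 [end]
Varint 5: bytes[10:13] = 9F 8F 10 -> value 264095 (3 byte(s))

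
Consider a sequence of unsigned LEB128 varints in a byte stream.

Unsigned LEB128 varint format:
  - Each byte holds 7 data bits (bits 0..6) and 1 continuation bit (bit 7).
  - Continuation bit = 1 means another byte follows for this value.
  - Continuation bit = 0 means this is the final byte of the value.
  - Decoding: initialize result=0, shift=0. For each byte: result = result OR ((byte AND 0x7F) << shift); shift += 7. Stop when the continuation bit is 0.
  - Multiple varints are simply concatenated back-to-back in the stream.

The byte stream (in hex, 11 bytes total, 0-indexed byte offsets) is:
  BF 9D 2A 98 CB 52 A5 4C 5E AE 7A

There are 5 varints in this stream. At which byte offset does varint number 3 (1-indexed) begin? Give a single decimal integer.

Answer: 6

Derivation:
  byte[0]=0xBF cont=1 payload=0x3F=63: acc |= 63<<0 -> acc=63 shift=7
  byte[1]=0x9D cont=1 payload=0x1D=29: acc |= 29<<7 -> acc=3775 shift=14
  byte[2]=0x2A cont=0 payload=0x2A=42: acc |= 42<<14 -> acc=691903 shift=21 [end]
Varint 1: bytes[0:3] = BF 9D 2A -> value 691903 (3 byte(s))
  byte[3]=0x98 cont=1 payload=0x18=24: acc |= 24<<0 -> acc=24 shift=7
  byte[4]=0xCB cont=1 payload=0x4B=75: acc |= 75<<7 -> acc=9624 shift=14
  byte[5]=0x52 cont=0 payload=0x52=82: acc |= 82<<14 -> acc=1353112 shift=21 [end]
Varint 2: bytes[3:6] = 98 CB 52 -> value 1353112 (3 byte(s))
  byte[6]=0xA5 cont=1 payload=0x25=37: acc |= 37<<0 -> acc=37 shift=7
  byte[7]=0x4C cont=0 payload=0x4C=76: acc |= 76<<7 -> acc=9765 shift=14 [end]
Varint 3: bytes[6:8] = A5 4C -> value 9765 (2 byte(s))
  byte[8]=0x5E cont=0 payload=0x5E=94: acc |= 94<<0 -> acc=94 shift=7 [end]
Varint 4: bytes[8:9] = 5E -> value 94 (1 byte(s))
  byte[9]=0xAE cont=1 payload=0x2E=46: acc |= 46<<0 -> acc=46 shift=7
  byte[10]=0x7A cont=0 payload=0x7A=122: acc |= 122<<7 -> acc=15662 shift=14 [end]
Varint 5: bytes[9:11] = AE 7A -> value 15662 (2 byte(s))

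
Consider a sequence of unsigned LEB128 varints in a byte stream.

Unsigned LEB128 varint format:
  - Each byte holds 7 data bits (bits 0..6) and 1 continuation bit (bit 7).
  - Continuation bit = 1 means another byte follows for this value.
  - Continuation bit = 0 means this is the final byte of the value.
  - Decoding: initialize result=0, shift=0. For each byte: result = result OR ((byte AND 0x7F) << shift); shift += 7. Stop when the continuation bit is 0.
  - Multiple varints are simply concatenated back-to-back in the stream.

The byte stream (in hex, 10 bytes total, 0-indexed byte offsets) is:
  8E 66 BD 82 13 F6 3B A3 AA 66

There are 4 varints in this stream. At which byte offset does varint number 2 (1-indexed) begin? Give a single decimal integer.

  byte[0]=0x8E cont=1 payload=0x0E=14: acc |= 14<<0 -> acc=14 shift=7
  byte[1]=0x66 cont=0 payload=0x66=102: acc |= 102<<7 -> acc=13070 shift=14 [end]
Varint 1: bytes[0:2] = 8E 66 -> value 13070 (2 byte(s))
  byte[2]=0xBD cont=1 payload=0x3D=61: acc |= 61<<0 -> acc=61 shift=7
  byte[3]=0x82 cont=1 payload=0x02=2: acc |= 2<<7 -> acc=317 shift=14
  byte[4]=0x13 cont=0 payload=0x13=19: acc |= 19<<14 -> acc=311613 shift=21 [end]
Varint 2: bytes[2:5] = BD 82 13 -> value 311613 (3 byte(s))
  byte[5]=0xF6 cont=1 payload=0x76=118: acc |= 118<<0 -> acc=118 shift=7
  byte[6]=0x3B cont=0 payload=0x3B=59: acc |= 59<<7 -> acc=7670 shift=14 [end]
Varint 3: bytes[5:7] = F6 3B -> value 7670 (2 byte(s))
  byte[7]=0xA3 cont=1 payload=0x23=35: acc |= 35<<0 -> acc=35 shift=7
  byte[8]=0xAA cont=1 payload=0x2A=42: acc |= 42<<7 -> acc=5411 shift=14
  byte[9]=0x66 cont=0 payload=0x66=102: acc |= 102<<14 -> acc=1676579 shift=21 [end]
Varint 4: bytes[7:10] = A3 AA 66 -> value 1676579 (3 byte(s))

Answer: 2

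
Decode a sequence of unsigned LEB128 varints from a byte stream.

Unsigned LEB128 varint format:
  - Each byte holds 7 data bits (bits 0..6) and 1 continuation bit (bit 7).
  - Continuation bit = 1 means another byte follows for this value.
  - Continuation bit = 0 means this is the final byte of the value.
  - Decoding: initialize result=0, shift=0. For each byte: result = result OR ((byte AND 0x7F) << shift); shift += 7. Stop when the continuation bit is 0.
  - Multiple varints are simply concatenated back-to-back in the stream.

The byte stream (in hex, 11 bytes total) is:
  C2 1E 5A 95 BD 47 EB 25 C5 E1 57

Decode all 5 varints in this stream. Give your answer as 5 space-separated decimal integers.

  byte[0]=0xC2 cont=1 payload=0x42=66: acc |= 66<<0 -> acc=66 shift=7
  byte[1]=0x1E cont=0 payload=0x1E=30: acc |= 30<<7 -> acc=3906 shift=14 [end]
Varint 1: bytes[0:2] = C2 1E -> value 3906 (2 byte(s))
  byte[2]=0x5A cont=0 payload=0x5A=90: acc |= 90<<0 -> acc=90 shift=7 [end]
Varint 2: bytes[2:3] = 5A -> value 90 (1 byte(s))
  byte[3]=0x95 cont=1 payload=0x15=21: acc |= 21<<0 -> acc=21 shift=7
  byte[4]=0xBD cont=1 payload=0x3D=61: acc |= 61<<7 -> acc=7829 shift=14
  byte[5]=0x47 cont=0 payload=0x47=71: acc |= 71<<14 -> acc=1171093 shift=21 [end]
Varint 3: bytes[3:6] = 95 BD 47 -> value 1171093 (3 byte(s))
  byte[6]=0xEB cont=1 payload=0x6B=107: acc |= 107<<0 -> acc=107 shift=7
  byte[7]=0x25 cont=0 payload=0x25=37: acc |= 37<<7 -> acc=4843 shift=14 [end]
Varint 4: bytes[6:8] = EB 25 -> value 4843 (2 byte(s))
  byte[8]=0xC5 cont=1 payload=0x45=69: acc |= 69<<0 -> acc=69 shift=7
  byte[9]=0xE1 cont=1 payload=0x61=97: acc |= 97<<7 -> acc=12485 shift=14
  byte[10]=0x57 cont=0 payload=0x57=87: acc |= 87<<14 -> acc=1437893 shift=21 [end]
Varint 5: bytes[8:11] = C5 E1 57 -> value 1437893 (3 byte(s))

Answer: 3906 90 1171093 4843 1437893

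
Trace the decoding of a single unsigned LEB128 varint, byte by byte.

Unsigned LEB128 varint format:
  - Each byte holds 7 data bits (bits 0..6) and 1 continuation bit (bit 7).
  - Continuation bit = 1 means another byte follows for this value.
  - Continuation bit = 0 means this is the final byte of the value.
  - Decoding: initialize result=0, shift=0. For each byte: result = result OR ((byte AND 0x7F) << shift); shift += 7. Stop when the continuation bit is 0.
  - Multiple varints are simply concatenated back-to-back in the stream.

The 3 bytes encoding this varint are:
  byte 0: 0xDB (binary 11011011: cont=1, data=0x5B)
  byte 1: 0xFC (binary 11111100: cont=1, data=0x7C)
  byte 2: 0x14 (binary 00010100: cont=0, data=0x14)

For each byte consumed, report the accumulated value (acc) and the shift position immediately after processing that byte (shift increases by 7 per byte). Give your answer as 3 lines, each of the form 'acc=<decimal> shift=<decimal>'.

byte 0=0xDB: payload=0x5B=91, contrib = 91<<0 = 91; acc -> 91, shift -> 7
byte 1=0xFC: payload=0x7C=124, contrib = 124<<7 = 15872; acc -> 15963, shift -> 14
byte 2=0x14: payload=0x14=20, contrib = 20<<14 = 327680; acc -> 343643, shift -> 21

Answer: acc=91 shift=7
acc=15963 shift=14
acc=343643 shift=21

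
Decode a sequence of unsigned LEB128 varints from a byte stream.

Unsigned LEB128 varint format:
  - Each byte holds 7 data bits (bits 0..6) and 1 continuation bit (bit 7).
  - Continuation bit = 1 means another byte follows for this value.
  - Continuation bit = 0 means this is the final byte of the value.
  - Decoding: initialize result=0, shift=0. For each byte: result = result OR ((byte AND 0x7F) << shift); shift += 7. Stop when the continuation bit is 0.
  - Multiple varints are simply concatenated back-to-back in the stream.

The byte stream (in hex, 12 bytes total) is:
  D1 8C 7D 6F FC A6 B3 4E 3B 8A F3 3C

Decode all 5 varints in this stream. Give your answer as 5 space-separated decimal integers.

  byte[0]=0xD1 cont=1 payload=0x51=81: acc |= 81<<0 -> acc=81 shift=7
  byte[1]=0x8C cont=1 payload=0x0C=12: acc |= 12<<7 -> acc=1617 shift=14
  byte[2]=0x7D cont=0 payload=0x7D=125: acc |= 125<<14 -> acc=2049617 shift=21 [end]
Varint 1: bytes[0:3] = D1 8C 7D -> value 2049617 (3 byte(s))
  byte[3]=0x6F cont=0 payload=0x6F=111: acc |= 111<<0 -> acc=111 shift=7 [end]
Varint 2: bytes[3:4] = 6F -> value 111 (1 byte(s))
  byte[4]=0xFC cont=1 payload=0x7C=124: acc |= 124<<0 -> acc=124 shift=7
  byte[5]=0xA6 cont=1 payload=0x26=38: acc |= 38<<7 -> acc=4988 shift=14
  byte[6]=0xB3 cont=1 payload=0x33=51: acc |= 51<<14 -> acc=840572 shift=21
  byte[7]=0x4E cont=0 payload=0x4E=78: acc |= 78<<21 -> acc=164418428 shift=28 [end]
Varint 3: bytes[4:8] = FC A6 B3 4E -> value 164418428 (4 byte(s))
  byte[8]=0x3B cont=0 payload=0x3B=59: acc |= 59<<0 -> acc=59 shift=7 [end]
Varint 4: bytes[8:9] = 3B -> value 59 (1 byte(s))
  byte[9]=0x8A cont=1 payload=0x0A=10: acc |= 10<<0 -> acc=10 shift=7
  byte[10]=0xF3 cont=1 payload=0x73=115: acc |= 115<<7 -> acc=14730 shift=14
  byte[11]=0x3C cont=0 payload=0x3C=60: acc |= 60<<14 -> acc=997770 shift=21 [end]
Varint 5: bytes[9:12] = 8A F3 3C -> value 997770 (3 byte(s))

Answer: 2049617 111 164418428 59 997770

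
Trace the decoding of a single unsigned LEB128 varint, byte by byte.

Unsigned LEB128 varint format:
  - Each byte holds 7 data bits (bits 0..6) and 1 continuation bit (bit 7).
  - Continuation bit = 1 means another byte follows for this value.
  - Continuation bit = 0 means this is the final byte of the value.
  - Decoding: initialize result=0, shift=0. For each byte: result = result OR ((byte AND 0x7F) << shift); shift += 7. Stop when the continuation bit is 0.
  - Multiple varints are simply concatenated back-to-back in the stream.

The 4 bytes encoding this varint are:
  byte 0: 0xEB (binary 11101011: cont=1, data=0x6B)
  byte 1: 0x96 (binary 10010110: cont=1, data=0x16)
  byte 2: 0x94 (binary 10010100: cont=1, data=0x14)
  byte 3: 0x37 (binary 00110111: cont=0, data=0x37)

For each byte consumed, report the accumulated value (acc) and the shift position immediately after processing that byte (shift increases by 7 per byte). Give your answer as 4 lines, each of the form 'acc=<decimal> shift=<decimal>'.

Answer: acc=107 shift=7
acc=2923 shift=14
acc=330603 shift=21
acc=115673963 shift=28

Derivation:
byte 0=0xEB: payload=0x6B=107, contrib = 107<<0 = 107; acc -> 107, shift -> 7
byte 1=0x96: payload=0x16=22, contrib = 22<<7 = 2816; acc -> 2923, shift -> 14
byte 2=0x94: payload=0x14=20, contrib = 20<<14 = 327680; acc -> 330603, shift -> 21
byte 3=0x37: payload=0x37=55, contrib = 55<<21 = 115343360; acc -> 115673963, shift -> 28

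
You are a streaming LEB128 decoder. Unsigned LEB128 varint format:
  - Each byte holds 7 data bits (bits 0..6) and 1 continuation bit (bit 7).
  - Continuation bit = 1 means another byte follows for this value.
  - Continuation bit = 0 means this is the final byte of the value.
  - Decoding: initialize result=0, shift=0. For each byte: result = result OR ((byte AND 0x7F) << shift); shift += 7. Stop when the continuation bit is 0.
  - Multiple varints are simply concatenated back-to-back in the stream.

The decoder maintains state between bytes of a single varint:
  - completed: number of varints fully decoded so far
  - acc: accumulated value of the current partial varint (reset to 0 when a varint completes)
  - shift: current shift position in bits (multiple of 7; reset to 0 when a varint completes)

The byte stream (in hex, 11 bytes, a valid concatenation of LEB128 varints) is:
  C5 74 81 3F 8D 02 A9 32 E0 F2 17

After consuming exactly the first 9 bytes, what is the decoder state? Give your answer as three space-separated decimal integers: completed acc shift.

Answer: 4 96 7

Derivation:
byte[0]=0xC5 cont=1 payload=0x45: acc |= 69<<0 -> completed=0 acc=69 shift=7
byte[1]=0x74 cont=0 payload=0x74: varint #1 complete (value=14917); reset -> completed=1 acc=0 shift=0
byte[2]=0x81 cont=1 payload=0x01: acc |= 1<<0 -> completed=1 acc=1 shift=7
byte[3]=0x3F cont=0 payload=0x3F: varint #2 complete (value=8065); reset -> completed=2 acc=0 shift=0
byte[4]=0x8D cont=1 payload=0x0D: acc |= 13<<0 -> completed=2 acc=13 shift=7
byte[5]=0x02 cont=0 payload=0x02: varint #3 complete (value=269); reset -> completed=3 acc=0 shift=0
byte[6]=0xA9 cont=1 payload=0x29: acc |= 41<<0 -> completed=3 acc=41 shift=7
byte[7]=0x32 cont=0 payload=0x32: varint #4 complete (value=6441); reset -> completed=4 acc=0 shift=0
byte[8]=0xE0 cont=1 payload=0x60: acc |= 96<<0 -> completed=4 acc=96 shift=7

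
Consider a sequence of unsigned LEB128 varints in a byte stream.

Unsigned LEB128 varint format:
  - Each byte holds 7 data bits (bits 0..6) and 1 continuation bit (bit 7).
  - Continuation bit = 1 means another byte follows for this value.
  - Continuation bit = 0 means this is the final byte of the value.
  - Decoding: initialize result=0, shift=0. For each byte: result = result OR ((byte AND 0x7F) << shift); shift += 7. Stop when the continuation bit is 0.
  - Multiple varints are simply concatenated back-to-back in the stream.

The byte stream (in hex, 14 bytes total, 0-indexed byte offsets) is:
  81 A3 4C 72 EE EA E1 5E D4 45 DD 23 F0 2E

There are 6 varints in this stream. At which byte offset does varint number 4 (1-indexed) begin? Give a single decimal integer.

Answer: 8

Derivation:
  byte[0]=0x81 cont=1 payload=0x01=1: acc |= 1<<0 -> acc=1 shift=7
  byte[1]=0xA3 cont=1 payload=0x23=35: acc |= 35<<7 -> acc=4481 shift=14
  byte[2]=0x4C cont=0 payload=0x4C=76: acc |= 76<<14 -> acc=1249665 shift=21 [end]
Varint 1: bytes[0:3] = 81 A3 4C -> value 1249665 (3 byte(s))
  byte[3]=0x72 cont=0 payload=0x72=114: acc |= 114<<0 -> acc=114 shift=7 [end]
Varint 2: bytes[3:4] = 72 -> value 114 (1 byte(s))
  byte[4]=0xEE cont=1 payload=0x6E=110: acc |= 110<<0 -> acc=110 shift=7
  byte[5]=0xEA cont=1 payload=0x6A=106: acc |= 106<<7 -> acc=13678 shift=14
  byte[6]=0xE1 cont=1 payload=0x61=97: acc |= 97<<14 -> acc=1602926 shift=21
  byte[7]=0x5E cont=0 payload=0x5E=94: acc |= 94<<21 -> acc=198735214 shift=28 [end]
Varint 3: bytes[4:8] = EE EA E1 5E -> value 198735214 (4 byte(s))
  byte[8]=0xD4 cont=1 payload=0x54=84: acc |= 84<<0 -> acc=84 shift=7
  byte[9]=0x45 cont=0 payload=0x45=69: acc |= 69<<7 -> acc=8916 shift=14 [end]
Varint 4: bytes[8:10] = D4 45 -> value 8916 (2 byte(s))
  byte[10]=0xDD cont=1 payload=0x5D=93: acc |= 93<<0 -> acc=93 shift=7
  byte[11]=0x23 cont=0 payload=0x23=35: acc |= 35<<7 -> acc=4573 shift=14 [end]
Varint 5: bytes[10:12] = DD 23 -> value 4573 (2 byte(s))
  byte[12]=0xF0 cont=1 payload=0x70=112: acc |= 112<<0 -> acc=112 shift=7
  byte[13]=0x2E cont=0 payload=0x2E=46: acc |= 46<<7 -> acc=6000 shift=14 [end]
Varint 6: bytes[12:14] = F0 2E -> value 6000 (2 byte(s))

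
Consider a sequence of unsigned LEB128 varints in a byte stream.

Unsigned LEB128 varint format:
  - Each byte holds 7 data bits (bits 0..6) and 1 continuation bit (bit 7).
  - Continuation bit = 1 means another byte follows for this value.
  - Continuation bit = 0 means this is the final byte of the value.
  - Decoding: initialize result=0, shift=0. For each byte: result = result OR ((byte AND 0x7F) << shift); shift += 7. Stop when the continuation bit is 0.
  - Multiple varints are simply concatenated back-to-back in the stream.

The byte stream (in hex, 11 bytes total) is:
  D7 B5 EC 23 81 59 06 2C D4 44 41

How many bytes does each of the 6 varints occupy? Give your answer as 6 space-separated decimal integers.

Answer: 4 2 1 1 2 1

Derivation:
  byte[0]=0xD7 cont=1 payload=0x57=87: acc |= 87<<0 -> acc=87 shift=7
  byte[1]=0xB5 cont=1 payload=0x35=53: acc |= 53<<7 -> acc=6871 shift=14
  byte[2]=0xEC cont=1 payload=0x6C=108: acc |= 108<<14 -> acc=1776343 shift=21
  byte[3]=0x23 cont=0 payload=0x23=35: acc |= 35<<21 -> acc=75176663 shift=28 [end]
Varint 1: bytes[0:4] = D7 B5 EC 23 -> value 75176663 (4 byte(s))
  byte[4]=0x81 cont=1 payload=0x01=1: acc |= 1<<0 -> acc=1 shift=7
  byte[5]=0x59 cont=0 payload=0x59=89: acc |= 89<<7 -> acc=11393 shift=14 [end]
Varint 2: bytes[4:6] = 81 59 -> value 11393 (2 byte(s))
  byte[6]=0x06 cont=0 payload=0x06=6: acc |= 6<<0 -> acc=6 shift=7 [end]
Varint 3: bytes[6:7] = 06 -> value 6 (1 byte(s))
  byte[7]=0x2C cont=0 payload=0x2C=44: acc |= 44<<0 -> acc=44 shift=7 [end]
Varint 4: bytes[7:8] = 2C -> value 44 (1 byte(s))
  byte[8]=0xD4 cont=1 payload=0x54=84: acc |= 84<<0 -> acc=84 shift=7
  byte[9]=0x44 cont=0 payload=0x44=68: acc |= 68<<7 -> acc=8788 shift=14 [end]
Varint 5: bytes[8:10] = D4 44 -> value 8788 (2 byte(s))
  byte[10]=0x41 cont=0 payload=0x41=65: acc |= 65<<0 -> acc=65 shift=7 [end]
Varint 6: bytes[10:11] = 41 -> value 65 (1 byte(s))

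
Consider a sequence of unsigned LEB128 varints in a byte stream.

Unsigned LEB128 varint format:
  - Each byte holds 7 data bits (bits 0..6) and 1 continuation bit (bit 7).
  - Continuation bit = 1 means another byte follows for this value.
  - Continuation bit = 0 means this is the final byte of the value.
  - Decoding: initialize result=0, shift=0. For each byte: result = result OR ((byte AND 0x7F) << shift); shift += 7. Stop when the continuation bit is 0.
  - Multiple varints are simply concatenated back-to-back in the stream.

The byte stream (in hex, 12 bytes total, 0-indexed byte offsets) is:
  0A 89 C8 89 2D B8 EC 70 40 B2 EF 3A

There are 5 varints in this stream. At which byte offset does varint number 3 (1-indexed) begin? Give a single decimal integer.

  byte[0]=0x0A cont=0 payload=0x0A=10: acc |= 10<<0 -> acc=10 shift=7 [end]
Varint 1: bytes[0:1] = 0A -> value 10 (1 byte(s))
  byte[1]=0x89 cont=1 payload=0x09=9: acc |= 9<<0 -> acc=9 shift=7
  byte[2]=0xC8 cont=1 payload=0x48=72: acc |= 72<<7 -> acc=9225 shift=14
  byte[3]=0x89 cont=1 payload=0x09=9: acc |= 9<<14 -> acc=156681 shift=21
  byte[4]=0x2D cont=0 payload=0x2D=45: acc |= 45<<21 -> acc=94528521 shift=28 [end]
Varint 2: bytes[1:5] = 89 C8 89 2D -> value 94528521 (4 byte(s))
  byte[5]=0xB8 cont=1 payload=0x38=56: acc |= 56<<0 -> acc=56 shift=7
  byte[6]=0xEC cont=1 payload=0x6C=108: acc |= 108<<7 -> acc=13880 shift=14
  byte[7]=0x70 cont=0 payload=0x70=112: acc |= 112<<14 -> acc=1848888 shift=21 [end]
Varint 3: bytes[5:8] = B8 EC 70 -> value 1848888 (3 byte(s))
  byte[8]=0x40 cont=0 payload=0x40=64: acc |= 64<<0 -> acc=64 shift=7 [end]
Varint 4: bytes[8:9] = 40 -> value 64 (1 byte(s))
  byte[9]=0xB2 cont=1 payload=0x32=50: acc |= 50<<0 -> acc=50 shift=7
  byte[10]=0xEF cont=1 payload=0x6F=111: acc |= 111<<7 -> acc=14258 shift=14
  byte[11]=0x3A cont=0 payload=0x3A=58: acc |= 58<<14 -> acc=964530 shift=21 [end]
Varint 5: bytes[9:12] = B2 EF 3A -> value 964530 (3 byte(s))

Answer: 5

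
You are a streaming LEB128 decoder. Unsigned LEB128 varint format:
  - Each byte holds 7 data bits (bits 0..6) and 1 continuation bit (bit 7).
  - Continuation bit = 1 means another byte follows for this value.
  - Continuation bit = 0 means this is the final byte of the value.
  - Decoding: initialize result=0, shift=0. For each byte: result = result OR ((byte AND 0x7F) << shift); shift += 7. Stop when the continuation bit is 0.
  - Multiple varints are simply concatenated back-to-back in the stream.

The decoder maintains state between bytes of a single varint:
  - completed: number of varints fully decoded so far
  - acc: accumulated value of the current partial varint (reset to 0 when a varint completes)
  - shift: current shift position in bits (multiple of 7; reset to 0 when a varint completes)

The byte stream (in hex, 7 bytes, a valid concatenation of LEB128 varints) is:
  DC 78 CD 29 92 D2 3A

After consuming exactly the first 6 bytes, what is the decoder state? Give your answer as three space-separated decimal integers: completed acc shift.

byte[0]=0xDC cont=1 payload=0x5C: acc |= 92<<0 -> completed=0 acc=92 shift=7
byte[1]=0x78 cont=0 payload=0x78: varint #1 complete (value=15452); reset -> completed=1 acc=0 shift=0
byte[2]=0xCD cont=1 payload=0x4D: acc |= 77<<0 -> completed=1 acc=77 shift=7
byte[3]=0x29 cont=0 payload=0x29: varint #2 complete (value=5325); reset -> completed=2 acc=0 shift=0
byte[4]=0x92 cont=1 payload=0x12: acc |= 18<<0 -> completed=2 acc=18 shift=7
byte[5]=0xD2 cont=1 payload=0x52: acc |= 82<<7 -> completed=2 acc=10514 shift=14

Answer: 2 10514 14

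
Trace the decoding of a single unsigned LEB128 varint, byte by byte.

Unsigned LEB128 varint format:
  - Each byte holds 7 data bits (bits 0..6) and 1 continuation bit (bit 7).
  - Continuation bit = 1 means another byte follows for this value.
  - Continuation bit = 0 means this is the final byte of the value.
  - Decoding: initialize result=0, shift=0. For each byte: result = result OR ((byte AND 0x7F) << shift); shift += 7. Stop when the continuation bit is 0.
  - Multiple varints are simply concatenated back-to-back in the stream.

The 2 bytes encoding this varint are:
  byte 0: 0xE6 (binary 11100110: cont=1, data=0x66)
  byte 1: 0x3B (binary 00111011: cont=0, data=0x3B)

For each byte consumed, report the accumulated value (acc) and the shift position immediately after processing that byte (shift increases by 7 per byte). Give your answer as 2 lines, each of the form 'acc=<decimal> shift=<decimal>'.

byte 0=0xE6: payload=0x66=102, contrib = 102<<0 = 102; acc -> 102, shift -> 7
byte 1=0x3B: payload=0x3B=59, contrib = 59<<7 = 7552; acc -> 7654, shift -> 14

Answer: acc=102 shift=7
acc=7654 shift=14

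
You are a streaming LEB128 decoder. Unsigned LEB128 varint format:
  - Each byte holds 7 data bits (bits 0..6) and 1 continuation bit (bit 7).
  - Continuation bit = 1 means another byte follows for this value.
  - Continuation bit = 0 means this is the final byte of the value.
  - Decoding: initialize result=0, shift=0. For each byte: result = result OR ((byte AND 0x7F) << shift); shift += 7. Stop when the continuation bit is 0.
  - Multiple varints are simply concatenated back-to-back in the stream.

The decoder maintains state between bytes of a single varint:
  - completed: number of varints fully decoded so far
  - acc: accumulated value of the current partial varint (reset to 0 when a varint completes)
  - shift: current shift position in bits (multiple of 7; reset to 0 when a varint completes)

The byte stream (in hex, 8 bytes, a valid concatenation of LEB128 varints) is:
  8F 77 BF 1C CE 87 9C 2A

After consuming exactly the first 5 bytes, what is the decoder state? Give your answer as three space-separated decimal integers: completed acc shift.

byte[0]=0x8F cont=1 payload=0x0F: acc |= 15<<0 -> completed=0 acc=15 shift=7
byte[1]=0x77 cont=0 payload=0x77: varint #1 complete (value=15247); reset -> completed=1 acc=0 shift=0
byte[2]=0xBF cont=1 payload=0x3F: acc |= 63<<0 -> completed=1 acc=63 shift=7
byte[3]=0x1C cont=0 payload=0x1C: varint #2 complete (value=3647); reset -> completed=2 acc=0 shift=0
byte[4]=0xCE cont=1 payload=0x4E: acc |= 78<<0 -> completed=2 acc=78 shift=7

Answer: 2 78 7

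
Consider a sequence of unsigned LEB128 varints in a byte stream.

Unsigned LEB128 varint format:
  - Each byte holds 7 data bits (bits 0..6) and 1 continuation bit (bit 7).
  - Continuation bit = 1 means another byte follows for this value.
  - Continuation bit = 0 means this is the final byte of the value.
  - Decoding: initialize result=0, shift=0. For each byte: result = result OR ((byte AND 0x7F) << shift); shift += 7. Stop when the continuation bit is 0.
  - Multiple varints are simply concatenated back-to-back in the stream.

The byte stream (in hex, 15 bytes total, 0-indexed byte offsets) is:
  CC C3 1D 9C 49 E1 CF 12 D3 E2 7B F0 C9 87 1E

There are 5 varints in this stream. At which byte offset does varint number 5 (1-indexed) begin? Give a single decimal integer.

  byte[0]=0xCC cont=1 payload=0x4C=76: acc |= 76<<0 -> acc=76 shift=7
  byte[1]=0xC3 cont=1 payload=0x43=67: acc |= 67<<7 -> acc=8652 shift=14
  byte[2]=0x1D cont=0 payload=0x1D=29: acc |= 29<<14 -> acc=483788 shift=21 [end]
Varint 1: bytes[0:3] = CC C3 1D -> value 483788 (3 byte(s))
  byte[3]=0x9C cont=1 payload=0x1C=28: acc |= 28<<0 -> acc=28 shift=7
  byte[4]=0x49 cont=0 payload=0x49=73: acc |= 73<<7 -> acc=9372 shift=14 [end]
Varint 2: bytes[3:5] = 9C 49 -> value 9372 (2 byte(s))
  byte[5]=0xE1 cont=1 payload=0x61=97: acc |= 97<<0 -> acc=97 shift=7
  byte[6]=0xCF cont=1 payload=0x4F=79: acc |= 79<<7 -> acc=10209 shift=14
  byte[7]=0x12 cont=0 payload=0x12=18: acc |= 18<<14 -> acc=305121 shift=21 [end]
Varint 3: bytes[5:8] = E1 CF 12 -> value 305121 (3 byte(s))
  byte[8]=0xD3 cont=1 payload=0x53=83: acc |= 83<<0 -> acc=83 shift=7
  byte[9]=0xE2 cont=1 payload=0x62=98: acc |= 98<<7 -> acc=12627 shift=14
  byte[10]=0x7B cont=0 payload=0x7B=123: acc |= 123<<14 -> acc=2027859 shift=21 [end]
Varint 4: bytes[8:11] = D3 E2 7B -> value 2027859 (3 byte(s))
  byte[11]=0xF0 cont=1 payload=0x70=112: acc |= 112<<0 -> acc=112 shift=7
  byte[12]=0xC9 cont=1 payload=0x49=73: acc |= 73<<7 -> acc=9456 shift=14
  byte[13]=0x87 cont=1 payload=0x07=7: acc |= 7<<14 -> acc=124144 shift=21
  byte[14]=0x1E cont=0 payload=0x1E=30: acc |= 30<<21 -> acc=63038704 shift=28 [end]
Varint 5: bytes[11:15] = F0 C9 87 1E -> value 63038704 (4 byte(s))

Answer: 11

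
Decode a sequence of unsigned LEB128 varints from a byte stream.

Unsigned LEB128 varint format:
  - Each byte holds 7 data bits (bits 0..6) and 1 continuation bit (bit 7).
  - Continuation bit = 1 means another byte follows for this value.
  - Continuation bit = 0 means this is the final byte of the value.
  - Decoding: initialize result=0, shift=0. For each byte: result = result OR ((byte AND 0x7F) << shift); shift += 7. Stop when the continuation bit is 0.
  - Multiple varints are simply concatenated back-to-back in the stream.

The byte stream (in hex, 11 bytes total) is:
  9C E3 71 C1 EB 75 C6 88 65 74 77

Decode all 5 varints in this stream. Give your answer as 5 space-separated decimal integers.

  byte[0]=0x9C cont=1 payload=0x1C=28: acc |= 28<<0 -> acc=28 shift=7
  byte[1]=0xE3 cont=1 payload=0x63=99: acc |= 99<<7 -> acc=12700 shift=14
  byte[2]=0x71 cont=0 payload=0x71=113: acc |= 113<<14 -> acc=1864092 shift=21 [end]
Varint 1: bytes[0:3] = 9C E3 71 -> value 1864092 (3 byte(s))
  byte[3]=0xC1 cont=1 payload=0x41=65: acc |= 65<<0 -> acc=65 shift=7
  byte[4]=0xEB cont=1 payload=0x6B=107: acc |= 107<<7 -> acc=13761 shift=14
  byte[5]=0x75 cont=0 payload=0x75=117: acc |= 117<<14 -> acc=1930689 shift=21 [end]
Varint 2: bytes[3:6] = C1 EB 75 -> value 1930689 (3 byte(s))
  byte[6]=0xC6 cont=1 payload=0x46=70: acc |= 70<<0 -> acc=70 shift=7
  byte[7]=0x88 cont=1 payload=0x08=8: acc |= 8<<7 -> acc=1094 shift=14
  byte[8]=0x65 cont=0 payload=0x65=101: acc |= 101<<14 -> acc=1655878 shift=21 [end]
Varint 3: bytes[6:9] = C6 88 65 -> value 1655878 (3 byte(s))
  byte[9]=0x74 cont=0 payload=0x74=116: acc |= 116<<0 -> acc=116 shift=7 [end]
Varint 4: bytes[9:10] = 74 -> value 116 (1 byte(s))
  byte[10]=0x77 cont=0 payload=0x77=119: acc |= 119<<0 -> acc=119 shift=7 [end]
Varint 5: bytes[10:11] = 77 -> value 119 (1 byte(s))

Answer: 1864092 1930689 1655878 116 119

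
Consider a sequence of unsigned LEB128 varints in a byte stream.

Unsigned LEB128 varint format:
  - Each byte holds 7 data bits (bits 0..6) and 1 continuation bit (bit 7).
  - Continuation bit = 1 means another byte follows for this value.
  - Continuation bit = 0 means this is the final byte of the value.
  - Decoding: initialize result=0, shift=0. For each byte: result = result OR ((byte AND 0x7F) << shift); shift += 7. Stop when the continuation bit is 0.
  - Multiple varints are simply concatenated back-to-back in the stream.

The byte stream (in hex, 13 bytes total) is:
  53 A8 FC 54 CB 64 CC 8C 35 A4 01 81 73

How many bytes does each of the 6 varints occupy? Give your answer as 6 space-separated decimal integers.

  byte[0]=0x53 cont=0 payload=0x53=83: acc |= 83<<0 -> acc=83 shift=7 [end]
Varint 1: bytes[0:1] = 53 -> value 83 (1 byte(s))
  byte[1]=0xA8 cont=1 payload=0x28=40: acc |= 40<<0 -> acc=40 shift=7
  byte[2]=0xFC cont=1 payload=0x7C=124: acc |= 124<<7 -> acc=15912 shift=14
  byte[3]=0x54 cont=0 payload=0x54=84: acc |= 84<<14 -> acc=1392168 shift=21 [end]
Varint 2: bytes[1:4] = A8 FC 54 -> value 1392168 (3 byte(s))
  byte[4]=0xCB cont=1 payload=0x4B=75: acc |= 75<<0 -> acc=75 shift=7
  byte[5]=0x64 cont=0 payload=0x64=100: acc |= 100<<7 -> acc=12875 shift=14 [end]
Varint 3: bytes[4:6] = CB 64 -> value 12875 (2 byte(s))
  byte[6]=0xCC cont=1 payload=0x4C=76: acc |= 76<<0 -> acc=76 shift=7
  byte[7]=0x8C cont=1 payload=0x0C=12: acc |= 12<<7 -> acc=1612 shift=14
  byte[8]=0x35 cont=0 payload=0x35=53: acc |= 53<<14 -> acc=869964 shift=21 [end]
Varint 4: bytes[6:9] = CC 8C 35 -> value 869964 (3 byte(s))
  byte[9]=0xA4 cont=1 payload=0x24=36: acc |= 36<<0 -> acc=36 shift=7
  byte[10]=0x01 cont=0 payload=0x01=1: acc |= 1<<7 -> acc=164 shift=14 [end]
Varint 5: bytes[9:11] = A4 01 -> value 164 (2 byte(s))
  byte[11]=0x81 cont=1 payload=0x01=1: acc |= 1<<0 -> acc=1 shift=7
  byte[12]=0x73 cont=0 payload=0x73=115: acc |= 115<<7 -> acc=14721 shift=14 [end]
Varint 6: bytes[11:13] = 81 73 -> value 14721 (2 byte(s))

Answer: 1 3 2 3 2 2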